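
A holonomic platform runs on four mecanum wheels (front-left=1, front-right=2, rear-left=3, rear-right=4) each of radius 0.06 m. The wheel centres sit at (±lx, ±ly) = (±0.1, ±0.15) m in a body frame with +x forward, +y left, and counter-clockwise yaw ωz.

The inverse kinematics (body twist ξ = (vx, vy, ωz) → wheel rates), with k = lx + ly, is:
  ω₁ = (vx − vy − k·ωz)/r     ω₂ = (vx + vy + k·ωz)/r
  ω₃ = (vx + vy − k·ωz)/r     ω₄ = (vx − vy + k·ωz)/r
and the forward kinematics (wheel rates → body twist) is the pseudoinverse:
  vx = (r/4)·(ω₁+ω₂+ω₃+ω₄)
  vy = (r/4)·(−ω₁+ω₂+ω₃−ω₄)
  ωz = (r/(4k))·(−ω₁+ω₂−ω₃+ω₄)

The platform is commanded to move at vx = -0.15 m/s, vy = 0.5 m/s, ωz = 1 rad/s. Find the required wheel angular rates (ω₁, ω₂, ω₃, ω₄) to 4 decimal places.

k = lx + ly = 0.1 + 0.15 = 0.2500;  k·ωz = 0.2500·1 = 0.2500
ω₁ (FL) = (vx − vy − k·ωz)/r = -0.9000/0.06 = -15.0000
ω₂ (FR) = (vx + vy + k·ωz)/r = 0.6000/0.06 = 10.0000
ω₃ (RL) = (vx + vy − k·ωz)/r = 0.1000/0.06 = 1.6667
ω₄ (RR) = (vx − vy + k·ωz)/r = -0.4000/0.06 = -6.6667

(-15.0000, 10.0000, 1.6667, -6.6667)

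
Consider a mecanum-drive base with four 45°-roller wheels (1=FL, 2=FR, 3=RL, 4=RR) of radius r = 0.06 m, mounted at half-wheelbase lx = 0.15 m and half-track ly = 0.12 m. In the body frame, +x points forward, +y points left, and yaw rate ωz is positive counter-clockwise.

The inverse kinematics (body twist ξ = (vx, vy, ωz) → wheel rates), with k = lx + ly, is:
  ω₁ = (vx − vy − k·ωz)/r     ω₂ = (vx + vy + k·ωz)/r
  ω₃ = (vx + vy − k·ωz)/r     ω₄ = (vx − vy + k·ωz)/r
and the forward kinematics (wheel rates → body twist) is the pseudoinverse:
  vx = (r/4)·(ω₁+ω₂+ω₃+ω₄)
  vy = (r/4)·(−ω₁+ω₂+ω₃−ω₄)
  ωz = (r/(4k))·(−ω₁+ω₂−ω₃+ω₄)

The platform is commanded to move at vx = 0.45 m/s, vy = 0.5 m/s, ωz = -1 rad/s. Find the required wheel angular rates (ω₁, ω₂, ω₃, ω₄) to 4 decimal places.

(3.6667, 11.3333, 20.3333, -5.3333)

k = lx + ly = 0.15 + 0.12 = 0.2700;  k·ωz = 0.2700·-1 = -0.2700
ω₁ (FL) = (vx − vy − k·ωz)/r = 0.2200/0.06 = 3.6667
ω₂ (FR) = (vx + vy + k·ωz)/r = 0.6800/0.06 = 11.3333
ω₃ (RL) = (vx + vy − k·ωz)/r = 1.2200/0.06 = 20.3333
ω₄ (RR) = (vx − vy + k·ωz)/r = -0.3200/0.06 = -5.3333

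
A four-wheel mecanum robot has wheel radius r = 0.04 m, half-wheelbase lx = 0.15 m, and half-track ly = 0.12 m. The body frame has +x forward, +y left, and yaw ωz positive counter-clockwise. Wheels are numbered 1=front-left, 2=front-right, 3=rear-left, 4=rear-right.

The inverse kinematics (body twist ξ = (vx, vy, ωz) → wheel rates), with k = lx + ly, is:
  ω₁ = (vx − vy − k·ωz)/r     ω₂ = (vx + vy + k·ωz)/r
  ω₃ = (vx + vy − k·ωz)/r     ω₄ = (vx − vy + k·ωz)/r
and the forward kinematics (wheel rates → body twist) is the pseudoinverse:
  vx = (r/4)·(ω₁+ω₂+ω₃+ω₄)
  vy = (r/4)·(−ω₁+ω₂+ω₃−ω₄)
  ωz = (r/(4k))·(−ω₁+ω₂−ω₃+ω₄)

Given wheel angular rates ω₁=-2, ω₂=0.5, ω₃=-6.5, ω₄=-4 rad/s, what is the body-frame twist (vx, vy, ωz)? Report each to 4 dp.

(-0.1200, 0.0000, 0.1852)

k = lx + ly = 0.15 + 0.12 = 0.2700
ω₁+ω₂+ω₃+ω₄ = -12.0000  →  vx = (0.04/4)·-12.0000 = -0.1200
−ω₁+ω₂+ω₃−ω₄ = 0.0000  →  vy = (0.04/4)·0.0000 = 0.0000
−ω₁+ω₂−ω₃+ω₄ = 5.0000  →  ωz = (0.04/1.0800)·5.0000 = 0.1852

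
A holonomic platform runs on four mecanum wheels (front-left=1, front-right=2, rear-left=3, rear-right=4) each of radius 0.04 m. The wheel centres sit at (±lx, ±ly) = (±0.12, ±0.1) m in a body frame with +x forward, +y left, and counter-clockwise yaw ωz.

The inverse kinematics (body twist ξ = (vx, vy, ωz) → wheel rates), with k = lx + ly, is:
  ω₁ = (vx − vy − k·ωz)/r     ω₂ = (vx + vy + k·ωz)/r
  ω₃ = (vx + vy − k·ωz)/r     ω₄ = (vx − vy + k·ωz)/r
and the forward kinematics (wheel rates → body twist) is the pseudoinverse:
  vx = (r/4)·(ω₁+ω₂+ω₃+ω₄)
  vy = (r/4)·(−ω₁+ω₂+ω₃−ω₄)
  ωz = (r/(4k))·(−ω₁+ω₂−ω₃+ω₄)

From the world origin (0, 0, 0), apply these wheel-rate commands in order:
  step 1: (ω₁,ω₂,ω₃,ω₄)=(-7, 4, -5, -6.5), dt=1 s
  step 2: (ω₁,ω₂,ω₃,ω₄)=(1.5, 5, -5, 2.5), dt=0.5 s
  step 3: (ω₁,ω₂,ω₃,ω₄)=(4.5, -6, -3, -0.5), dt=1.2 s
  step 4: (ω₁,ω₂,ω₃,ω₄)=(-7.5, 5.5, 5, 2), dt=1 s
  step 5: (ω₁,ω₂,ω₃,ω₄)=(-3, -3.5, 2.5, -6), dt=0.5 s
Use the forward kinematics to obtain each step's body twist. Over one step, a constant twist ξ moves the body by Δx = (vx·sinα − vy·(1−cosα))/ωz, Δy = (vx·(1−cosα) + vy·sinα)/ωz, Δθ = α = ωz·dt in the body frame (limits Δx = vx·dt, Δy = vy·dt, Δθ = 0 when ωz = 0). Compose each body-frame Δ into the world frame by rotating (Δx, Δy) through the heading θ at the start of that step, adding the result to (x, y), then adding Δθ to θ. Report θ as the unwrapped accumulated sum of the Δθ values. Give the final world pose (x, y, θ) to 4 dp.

step 1: ξ=(vx,vy,ωz)=(-0.1450, 0.1250, 0.4318), dt=1.0 → body Δ=(-0.1671, 0.0903, 0.4318) → world pose (-0.1671, 0.0903, 0.4318)
step 2: ξ=(vx,vy,ωz)=(0.0400, -0.0400, 0.5000), dt=0.5 → body Δ=(0.0223, -0.0173, 0.2500) → world pose (-0.1396, 0.0839, 0.6818)
step 3: ξ=(vx,vy,ωz)=(-0.0500, -0.1300, -0.3636), dt=1.2 → body Δ=(-0.0916, -0.1382, -0.4364) → world pose (-0.1237, -0.0811, 0.2455)
step 4: ξ=(vx,vy,ωz)=(0.0500, 0.1600, 0.4545), dt=1.0 → body Δ=(0.0126, 0.1657, 0.4545) → world pose (-0.1518, 0.0827, 0.7000)
step 5: ξ=(vx,vy,ωz)=(-0.1000, 0.0800, -0.4091), dt=0.5 → body Δ=(-0.0456, 0.0448, -0.2045) → world pose (-0.2155, 0.0876, 0.4955)

(-0.2155, 0.0876, 0.4955)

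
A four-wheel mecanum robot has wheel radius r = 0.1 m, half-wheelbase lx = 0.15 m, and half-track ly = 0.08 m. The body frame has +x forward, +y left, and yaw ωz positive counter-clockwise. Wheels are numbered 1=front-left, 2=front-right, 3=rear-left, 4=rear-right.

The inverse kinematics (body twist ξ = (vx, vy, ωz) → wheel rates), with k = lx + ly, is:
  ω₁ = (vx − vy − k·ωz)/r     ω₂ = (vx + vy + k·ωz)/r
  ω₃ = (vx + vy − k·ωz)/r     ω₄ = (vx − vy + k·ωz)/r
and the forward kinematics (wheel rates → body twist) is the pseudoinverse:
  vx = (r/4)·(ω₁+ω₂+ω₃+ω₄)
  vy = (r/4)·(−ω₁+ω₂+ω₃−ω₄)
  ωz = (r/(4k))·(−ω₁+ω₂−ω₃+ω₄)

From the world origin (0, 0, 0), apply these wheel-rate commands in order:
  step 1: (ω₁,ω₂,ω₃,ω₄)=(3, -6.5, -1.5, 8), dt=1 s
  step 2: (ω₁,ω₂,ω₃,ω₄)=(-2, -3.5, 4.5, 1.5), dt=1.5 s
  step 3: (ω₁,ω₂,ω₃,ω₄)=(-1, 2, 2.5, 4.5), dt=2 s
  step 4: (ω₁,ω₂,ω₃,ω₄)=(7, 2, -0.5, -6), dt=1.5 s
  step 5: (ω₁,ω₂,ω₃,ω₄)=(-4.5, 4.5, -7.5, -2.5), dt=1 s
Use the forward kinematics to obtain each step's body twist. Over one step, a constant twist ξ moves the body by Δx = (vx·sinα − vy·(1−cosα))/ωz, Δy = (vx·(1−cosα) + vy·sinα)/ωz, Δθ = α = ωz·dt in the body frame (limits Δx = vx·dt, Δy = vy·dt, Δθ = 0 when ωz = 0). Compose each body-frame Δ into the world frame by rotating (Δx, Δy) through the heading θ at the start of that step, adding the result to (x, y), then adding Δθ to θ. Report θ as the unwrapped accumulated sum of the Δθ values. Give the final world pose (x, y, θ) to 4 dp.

step 1: ξ=(vx,vy,ωz)=(0.0750, -0.4750, 0.0000), dt=1.0 → body Δ=(0.0750, -0.4750, 0.0000) → world pose (0.0750, -0.4750, 0.0000)
step 2: ξ=(vx,vy,ωz)=(0.0125, 0.0375, -0.4891), dt=1.5 → body Δ=(0.0368, 0.0448, -0.7337) → world pose (0.1118, -0.4302, -0.7337)
step 3: ξ=(vx,vy,ωz)=(0.2000, 0.0250, 0.5435), dt=2.0 → body Δ=(0.3012, 0.2375, 1.0870) → world pose (0.4946, -0.4555, 0.3533)
step 4: ξ=(vx,vy,ωz)=(0.0625, 0.0125, -1.1413), dt=1.5 → body Δ=(0.0667, -0.0516, -1.7120) → world pose (0.5750, -0.4808, -1.3587)
step 5: ξ=(vx,vy,ωz)=(-0.2500, 0.1000, 1.5217), dt=1.0 → body Δ=(-0.2266, -0.0906, 1.5217) → world pose (0.4388, -0.2784, 0.1630)

(0.4388, -0.2784, 0.1630)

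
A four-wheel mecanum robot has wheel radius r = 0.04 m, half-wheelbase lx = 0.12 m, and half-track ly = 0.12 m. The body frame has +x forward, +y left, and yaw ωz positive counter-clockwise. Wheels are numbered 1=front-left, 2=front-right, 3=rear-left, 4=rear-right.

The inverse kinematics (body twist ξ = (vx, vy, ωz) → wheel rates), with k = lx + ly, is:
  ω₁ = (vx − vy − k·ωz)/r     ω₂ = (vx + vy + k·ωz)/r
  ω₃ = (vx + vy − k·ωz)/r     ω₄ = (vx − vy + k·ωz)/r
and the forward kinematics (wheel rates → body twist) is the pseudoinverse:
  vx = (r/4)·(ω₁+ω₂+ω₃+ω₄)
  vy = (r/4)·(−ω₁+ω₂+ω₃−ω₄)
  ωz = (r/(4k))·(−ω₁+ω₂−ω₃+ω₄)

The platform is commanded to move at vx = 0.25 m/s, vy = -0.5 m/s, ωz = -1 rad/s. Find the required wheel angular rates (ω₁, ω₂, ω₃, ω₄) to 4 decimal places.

k = lx + ly = 0.12 + 0.12 = 0.2400;  k·ωz = 0.2400·-1 = -0.2400
ω₁ (FL) = (vx − vy − k·ωz)/r = 0.9900/0.04 = 24.7500
ω₂ (FR) = (vx + vy + k·ωz)/r = -0.4900/0.04 = -12.2500
ω₃ (RL) = (vx + vy − k·ωz)/r = -0.0100/0.04 = -0.2500
ω₄ (RR) = (vx − vy + k·ωz)/r = 0.5100/0.04 = 12.7500

(24.7500, -12.2500, -0.2500, 12.7500)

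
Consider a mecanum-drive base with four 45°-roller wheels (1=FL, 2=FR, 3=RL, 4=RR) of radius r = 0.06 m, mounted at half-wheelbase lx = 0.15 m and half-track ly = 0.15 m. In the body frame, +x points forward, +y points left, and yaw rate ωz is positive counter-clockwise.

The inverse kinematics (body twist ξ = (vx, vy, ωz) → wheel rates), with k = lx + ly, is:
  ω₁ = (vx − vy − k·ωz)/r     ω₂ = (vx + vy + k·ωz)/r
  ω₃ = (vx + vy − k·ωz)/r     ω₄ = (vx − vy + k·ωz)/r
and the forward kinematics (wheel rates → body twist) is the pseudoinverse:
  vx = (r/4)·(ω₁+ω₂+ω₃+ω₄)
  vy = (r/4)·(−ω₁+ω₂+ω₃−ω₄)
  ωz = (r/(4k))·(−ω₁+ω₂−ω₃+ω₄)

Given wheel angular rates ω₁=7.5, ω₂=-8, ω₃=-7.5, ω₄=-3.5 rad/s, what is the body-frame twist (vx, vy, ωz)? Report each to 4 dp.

k = lx + ly = 0.15 + 0.15 = 0.3000
ω₁+ω₂+ω₃+ω₄ = -11.5000  →  vx = (0.06/4)·-11.5000 = -0.1725
−ω₁+ω₂+ω₃−ω₄ = -19.5000  →  vy = (0.06/4)·-19.5000 = -0.2925
−ω₁+ω₂−ω₃+ω₄ = -11.5000  →  ωz = (0.06/1.2000)·-11.5000 = -0.5750

(-0.1725, -0.2925, -0.5750)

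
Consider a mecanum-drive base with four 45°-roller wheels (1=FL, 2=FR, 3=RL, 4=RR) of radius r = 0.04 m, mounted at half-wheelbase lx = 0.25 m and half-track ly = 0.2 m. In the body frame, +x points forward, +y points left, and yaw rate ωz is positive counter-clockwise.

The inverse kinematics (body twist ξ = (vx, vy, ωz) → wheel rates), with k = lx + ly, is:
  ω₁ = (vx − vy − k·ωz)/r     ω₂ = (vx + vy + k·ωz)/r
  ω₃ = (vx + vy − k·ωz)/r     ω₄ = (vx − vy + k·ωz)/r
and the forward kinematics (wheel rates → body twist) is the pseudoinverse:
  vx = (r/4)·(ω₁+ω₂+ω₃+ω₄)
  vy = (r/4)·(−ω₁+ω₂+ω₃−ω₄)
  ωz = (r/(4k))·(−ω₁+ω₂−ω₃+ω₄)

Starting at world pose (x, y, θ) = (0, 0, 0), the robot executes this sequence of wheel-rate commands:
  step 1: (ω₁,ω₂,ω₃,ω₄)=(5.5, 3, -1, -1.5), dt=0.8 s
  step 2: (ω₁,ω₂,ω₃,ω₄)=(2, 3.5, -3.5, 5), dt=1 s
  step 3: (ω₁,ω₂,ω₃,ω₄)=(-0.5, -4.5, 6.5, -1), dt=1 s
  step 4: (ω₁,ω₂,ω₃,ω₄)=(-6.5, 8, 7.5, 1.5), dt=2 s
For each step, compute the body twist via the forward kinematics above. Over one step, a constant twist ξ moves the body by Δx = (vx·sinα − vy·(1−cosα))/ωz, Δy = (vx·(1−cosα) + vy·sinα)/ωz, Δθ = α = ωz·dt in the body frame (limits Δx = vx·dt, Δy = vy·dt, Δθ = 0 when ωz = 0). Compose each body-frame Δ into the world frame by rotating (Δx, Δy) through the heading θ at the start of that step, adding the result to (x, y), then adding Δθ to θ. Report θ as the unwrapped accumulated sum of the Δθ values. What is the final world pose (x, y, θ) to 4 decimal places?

(0.2909, 0.3788, 0.2911)

step 1: ξ=(vx,vy,ωz)=(0.0600, -0.0200, -0.0667), dt=0.8 → body Δ=(0.0476, -0.0173, -0.0533) → world pose (0.0476, -0.0173, -0.0533)
step 2: ξ=(vx,vy,ωz)=(0.0700, -0.0700, 0.2222), dt=1.0 → body Δ=(0.0772, -0.0617, 0.2222) → world pose (0.1213, -0.0830, 0.1689)
step 3: ξ=(vx,vy,ωz)=(0.0050, 0.0350, -0.2556), dt=1.0 → body Δ=(0.0094, 0.0340, -0.2556) → world pose (0.1249, -0.0479, -0.0867)
step 4: ξ=(vx,vy,ωz)=(0.1050, 0.2050, 0.1889), dt=2.0 → body Δ=(0.1285, 0.4395, 0.3778) → world pose (0.2909, 0.3788, 0.2911)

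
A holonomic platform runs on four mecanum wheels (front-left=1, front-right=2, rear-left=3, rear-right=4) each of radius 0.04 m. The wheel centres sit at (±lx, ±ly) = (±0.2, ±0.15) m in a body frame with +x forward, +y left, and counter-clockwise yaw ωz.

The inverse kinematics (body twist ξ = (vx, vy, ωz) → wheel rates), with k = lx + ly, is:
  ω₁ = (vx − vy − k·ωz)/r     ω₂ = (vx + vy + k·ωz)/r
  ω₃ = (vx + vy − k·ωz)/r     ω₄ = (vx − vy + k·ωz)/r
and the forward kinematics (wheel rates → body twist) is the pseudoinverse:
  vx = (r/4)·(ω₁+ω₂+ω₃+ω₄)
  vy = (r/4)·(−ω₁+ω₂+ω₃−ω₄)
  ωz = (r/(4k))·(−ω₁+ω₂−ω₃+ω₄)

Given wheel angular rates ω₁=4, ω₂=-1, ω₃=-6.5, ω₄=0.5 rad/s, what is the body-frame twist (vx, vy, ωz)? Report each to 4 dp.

k = lx + ly = 0.2 + 0.15 = 0.3500
ω₁+ω₂+ω₃+ω₄ = -3.0000  →  vx = (0.04/4)·-3.0000 = -0.0300
−ω₁+ω₂+ω₃−ω₄ = -12.0000  →  vy = (0.04/4)·-12.0000 = -0.1200
−ω₁+ω₂−ω₃+ω₄ = 2.0000  →  ωz = (0.04/1.4000)·2.0000 = 0.0571

(-0.0300, -0.1200, 0.0571)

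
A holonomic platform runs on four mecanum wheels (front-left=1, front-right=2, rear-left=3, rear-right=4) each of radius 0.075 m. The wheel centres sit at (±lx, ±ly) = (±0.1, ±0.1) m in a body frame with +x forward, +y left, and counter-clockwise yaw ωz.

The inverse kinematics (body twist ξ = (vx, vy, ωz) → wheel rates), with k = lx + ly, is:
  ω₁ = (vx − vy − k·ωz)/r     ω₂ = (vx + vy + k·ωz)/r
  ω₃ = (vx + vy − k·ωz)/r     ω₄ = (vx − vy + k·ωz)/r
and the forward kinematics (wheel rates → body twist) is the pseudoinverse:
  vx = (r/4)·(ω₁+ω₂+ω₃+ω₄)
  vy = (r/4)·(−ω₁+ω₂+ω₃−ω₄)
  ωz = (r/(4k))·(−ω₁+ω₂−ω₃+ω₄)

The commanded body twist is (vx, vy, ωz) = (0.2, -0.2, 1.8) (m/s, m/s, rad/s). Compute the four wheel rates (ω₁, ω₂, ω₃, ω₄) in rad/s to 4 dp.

k = lx + ly = 0.1 + 0.1 = 0.2000;  k·ωz = 0.2000·1.8 = 0.3600
ω₁ (FL) = (vx − vy − k·ωz)/r = 0.0400/0.075 = 0.5333
ω₂ (FR) = (vx + vy + k·ωz)/r = 0.3600/0.075 = 4.8000
ω₃ (RL) = (vx + vy − k·ωz)/r = -0.3600/0.075 = -4.8000
ω₄ (RR) = (vx − vy + k·ωz)/r = 0.7600/0.075 = 10.1333

(0.5333, 4.8000, -4.8000, 10.1333)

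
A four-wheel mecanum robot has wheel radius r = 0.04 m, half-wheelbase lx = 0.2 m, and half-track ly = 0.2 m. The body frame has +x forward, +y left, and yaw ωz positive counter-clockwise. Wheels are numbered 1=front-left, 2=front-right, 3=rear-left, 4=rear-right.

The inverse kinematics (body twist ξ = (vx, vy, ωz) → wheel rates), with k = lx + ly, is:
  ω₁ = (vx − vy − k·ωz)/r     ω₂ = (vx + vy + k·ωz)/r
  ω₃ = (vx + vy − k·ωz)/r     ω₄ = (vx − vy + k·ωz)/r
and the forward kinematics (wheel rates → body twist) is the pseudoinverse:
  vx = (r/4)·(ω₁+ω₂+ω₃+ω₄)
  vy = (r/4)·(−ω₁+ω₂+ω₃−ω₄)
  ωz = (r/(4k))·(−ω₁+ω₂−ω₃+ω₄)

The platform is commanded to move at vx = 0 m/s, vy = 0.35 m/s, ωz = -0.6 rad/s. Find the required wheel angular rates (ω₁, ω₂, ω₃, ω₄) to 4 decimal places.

(-2.7500, 2.7500, 14.7500, -14.7500)

k = lx + ly = 0.2 + 0.2 = 0.4000;  k·ωz = 0.4000·-0.6 = -0.2400
ω₁ (FL) = (vx − vy − k·ωz)/r = -0.1100/0.04 = -2.7500
ω₂ (FR) = (vx + vy + k·ωz)/r = 0.1100/0.04 = 2.7500
ω₃ (RL) = (vx + vy − k·ωz)/r = 0.5900/0.04 = 14.7500
ω₄ (RR) = (vx − vy + k·ωz)/r = -0.5900/0.04 = -14.7500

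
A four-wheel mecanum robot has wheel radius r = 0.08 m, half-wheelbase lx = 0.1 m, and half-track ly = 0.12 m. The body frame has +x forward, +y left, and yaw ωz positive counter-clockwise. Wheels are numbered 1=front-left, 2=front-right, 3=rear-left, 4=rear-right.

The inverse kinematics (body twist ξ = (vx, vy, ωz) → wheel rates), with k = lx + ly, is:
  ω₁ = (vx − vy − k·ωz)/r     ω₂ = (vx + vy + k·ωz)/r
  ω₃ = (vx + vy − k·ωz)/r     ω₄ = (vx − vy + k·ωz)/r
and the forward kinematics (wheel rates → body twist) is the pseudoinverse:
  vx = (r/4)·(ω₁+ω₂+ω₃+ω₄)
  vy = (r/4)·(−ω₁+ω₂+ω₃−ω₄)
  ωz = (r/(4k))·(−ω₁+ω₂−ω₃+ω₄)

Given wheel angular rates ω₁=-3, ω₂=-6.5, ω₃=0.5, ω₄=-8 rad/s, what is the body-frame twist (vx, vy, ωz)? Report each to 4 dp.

(-0.3400, 0.1000, -1.0909)

k = lx + ly = 0.1 + 0.12 = 0.2200
ω₁+ω₂+ω₃+ω₄ = -17.0000  →  vx = (0.08/4)·-17.0000 = -0.3400
−ω₁+ω₂+ω₃−ω₄ = 5.0000  →  vy = (0.08/4)·5.0000 = 0.1000
−ω₁+ω₂−ω₃+ω₄ = -12.0000  →  ωz = (0.08/0.8800)·-12.0000 = -1.0909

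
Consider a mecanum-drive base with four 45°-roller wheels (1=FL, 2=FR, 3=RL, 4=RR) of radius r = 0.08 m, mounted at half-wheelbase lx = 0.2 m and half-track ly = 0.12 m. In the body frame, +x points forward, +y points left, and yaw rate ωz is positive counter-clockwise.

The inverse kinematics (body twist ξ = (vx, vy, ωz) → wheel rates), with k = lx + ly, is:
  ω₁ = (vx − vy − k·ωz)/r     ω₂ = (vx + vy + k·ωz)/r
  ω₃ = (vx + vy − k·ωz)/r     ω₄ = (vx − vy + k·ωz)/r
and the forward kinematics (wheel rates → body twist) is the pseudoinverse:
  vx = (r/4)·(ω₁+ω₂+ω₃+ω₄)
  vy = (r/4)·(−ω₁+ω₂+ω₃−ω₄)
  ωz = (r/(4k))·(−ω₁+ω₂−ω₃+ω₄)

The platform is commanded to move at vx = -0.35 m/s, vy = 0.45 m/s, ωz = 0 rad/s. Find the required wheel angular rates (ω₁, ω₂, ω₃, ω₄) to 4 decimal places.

(-10.0000, 1.2500, 1.2500, -10.0000)

k = lx + ly = 0.2 + 0.12 = 0.3200;  k·ωz = 0.3200·0 = 0.0000
ω₁ (FL) = (vx − vy − k·ωz)/r = -0.8000/0.08 = -10.0000
ω₂ (FR) = (vx + vy + k·ωz)/r = 0.1000/0.08 = 1.2500
ω₃ (RL) = (vx + vy − k·ωz)/r = 0.1000/0.08 = 1.2500
ω₄ (RR) = (vx − vy + k·ωz)/r = -0.8000/0.08 = -10.0000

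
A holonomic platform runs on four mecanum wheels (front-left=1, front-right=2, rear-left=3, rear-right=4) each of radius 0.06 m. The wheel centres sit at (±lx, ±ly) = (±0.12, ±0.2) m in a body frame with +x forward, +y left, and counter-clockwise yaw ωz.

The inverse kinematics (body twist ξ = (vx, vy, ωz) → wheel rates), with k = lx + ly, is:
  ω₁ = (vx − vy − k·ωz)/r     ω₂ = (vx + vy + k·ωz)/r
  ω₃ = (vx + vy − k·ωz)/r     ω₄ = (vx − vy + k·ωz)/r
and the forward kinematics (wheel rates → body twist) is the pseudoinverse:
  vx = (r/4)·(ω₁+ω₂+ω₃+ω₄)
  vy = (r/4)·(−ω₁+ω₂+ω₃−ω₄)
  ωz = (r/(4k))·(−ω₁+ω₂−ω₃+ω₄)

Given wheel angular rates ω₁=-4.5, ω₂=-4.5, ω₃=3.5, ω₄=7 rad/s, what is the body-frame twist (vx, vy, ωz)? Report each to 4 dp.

(0.0225, -0.0525, 0.1641)

k = lx + ly = 0.12 + 0.2 = 0.3200
ω₁+ω₂+ω₃+ω₄ = 1.5000  →  vx = (0.06/4)·1.5000 = 0.0225
−ω₁+ω₂+ω₃−ω₄ = -3.5000  →  vy = (0.06/4)·-3.5000 = -0.0525
−ω₁+ω₂−ω₃+ω₄ = 3.5000  →  ωz = (0.06/1.2800)·3.5000 = 0.1641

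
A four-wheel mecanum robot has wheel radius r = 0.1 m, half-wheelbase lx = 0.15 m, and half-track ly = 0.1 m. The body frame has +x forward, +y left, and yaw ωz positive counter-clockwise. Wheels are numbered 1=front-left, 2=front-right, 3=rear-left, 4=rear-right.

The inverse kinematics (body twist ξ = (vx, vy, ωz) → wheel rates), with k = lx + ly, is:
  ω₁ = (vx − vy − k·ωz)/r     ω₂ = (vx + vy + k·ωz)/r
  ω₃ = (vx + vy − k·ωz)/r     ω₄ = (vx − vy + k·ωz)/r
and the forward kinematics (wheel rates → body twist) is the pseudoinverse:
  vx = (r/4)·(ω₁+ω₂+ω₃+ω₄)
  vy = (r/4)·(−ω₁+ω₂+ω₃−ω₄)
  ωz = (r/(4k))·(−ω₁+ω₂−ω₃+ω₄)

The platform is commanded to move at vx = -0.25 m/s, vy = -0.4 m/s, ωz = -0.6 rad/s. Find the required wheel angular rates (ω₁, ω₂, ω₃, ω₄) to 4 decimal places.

(3.0000, -8.0000, -5.0000, 0.0000)

k = lx + ly = 0.15 + 0.1 = 0.2500;  k·ωz = 0.2500·-0.6 = -0.1500
ω₁ (FL) = (vx − vy − k·ωz)/r = 0.3000/0.1 = 3.0000
ω₂ (FR) = (vx + vy + k·ωz)/r = -0.8000/0.1 = -8.0000
ω₃ (RL) = (vx + vy − k·ωz)/r = -0.5000/0.1 = -5.0000
ω₄ (RR) = (vx − vy + k·ωz)/r = 0.0000/0.1 = 0.0000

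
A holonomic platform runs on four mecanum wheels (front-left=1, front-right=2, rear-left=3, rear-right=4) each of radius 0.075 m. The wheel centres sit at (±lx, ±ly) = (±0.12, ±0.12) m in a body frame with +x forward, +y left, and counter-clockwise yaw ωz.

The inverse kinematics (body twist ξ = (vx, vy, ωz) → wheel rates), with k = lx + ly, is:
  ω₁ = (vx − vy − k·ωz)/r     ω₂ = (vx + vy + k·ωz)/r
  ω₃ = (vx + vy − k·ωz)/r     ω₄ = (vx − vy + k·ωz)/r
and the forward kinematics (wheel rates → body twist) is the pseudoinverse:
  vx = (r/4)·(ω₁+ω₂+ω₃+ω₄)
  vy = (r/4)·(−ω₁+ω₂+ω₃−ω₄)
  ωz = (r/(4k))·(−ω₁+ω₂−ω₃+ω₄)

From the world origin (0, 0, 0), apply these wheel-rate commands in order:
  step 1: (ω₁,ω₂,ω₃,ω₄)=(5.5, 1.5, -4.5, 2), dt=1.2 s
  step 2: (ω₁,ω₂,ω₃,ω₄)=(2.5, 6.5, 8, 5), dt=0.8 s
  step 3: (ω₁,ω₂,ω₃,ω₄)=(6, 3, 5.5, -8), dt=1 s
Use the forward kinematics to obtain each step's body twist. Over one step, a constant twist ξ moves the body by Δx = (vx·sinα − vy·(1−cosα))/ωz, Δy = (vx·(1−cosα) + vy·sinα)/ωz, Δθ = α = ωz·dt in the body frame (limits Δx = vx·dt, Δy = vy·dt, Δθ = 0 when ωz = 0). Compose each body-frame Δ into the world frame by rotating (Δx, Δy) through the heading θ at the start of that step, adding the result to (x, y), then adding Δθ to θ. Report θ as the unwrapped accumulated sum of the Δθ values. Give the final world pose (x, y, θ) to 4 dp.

step 1: ξ=(vx,vy,ωz)=(0.0844, -0.1969, 0.1953), dt=1.2 → body Δ=(0.1279, -0.2223, 0.2344) → world pose (0.1279, -0.2223, 0.2344)
step 2: ξ=(vx,vy,ωz)=(0.4125, 0.1312, 0.0781), dt=0.8 → body Δ=(0.3265, 0.1152, 0.0625) → world pose (0.4187, -0.0344, 0.2969)
step 3: ξ=(vx,vy,ωz)=(0.1219, 0.1969, -1.2891), dt=1.0 → body Δ=(0.2011, 0.0784, -1.2891) → world pose (0.5880, 0.0995, -0.9922)

(0.5880, 0.0995, -0.9922)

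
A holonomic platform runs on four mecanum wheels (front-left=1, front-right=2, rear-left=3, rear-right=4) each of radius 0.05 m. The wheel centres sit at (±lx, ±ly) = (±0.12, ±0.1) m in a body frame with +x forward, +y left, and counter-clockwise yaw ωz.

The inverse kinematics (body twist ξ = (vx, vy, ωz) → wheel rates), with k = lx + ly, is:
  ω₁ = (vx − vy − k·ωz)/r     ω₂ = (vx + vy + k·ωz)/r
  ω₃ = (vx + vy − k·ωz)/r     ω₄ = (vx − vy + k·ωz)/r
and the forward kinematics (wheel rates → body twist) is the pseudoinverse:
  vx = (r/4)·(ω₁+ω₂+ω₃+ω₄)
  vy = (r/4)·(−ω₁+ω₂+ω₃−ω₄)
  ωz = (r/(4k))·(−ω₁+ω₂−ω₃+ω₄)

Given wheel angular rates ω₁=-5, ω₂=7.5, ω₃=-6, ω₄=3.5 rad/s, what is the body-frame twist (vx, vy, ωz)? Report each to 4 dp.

(0.0000, 0.0375, 1.2500)

k = lx + ly = 0.12 + 0.1 = 0.2200
ω₁+ω₂+ω₃+ω₄ = 0.0000  →  vx = (0.05/4)·0.0000 = 0.0000
−ω₁+ω₂+ω₃−ω₄ = 3.0000  →  vy = (0.05/4)·3.0000 = 0.0375
−ω₁+ω₂−ω₃+ω₄ = 22.0000  →  ωz = (0.05/0.8800)·22.0000 = 1.2500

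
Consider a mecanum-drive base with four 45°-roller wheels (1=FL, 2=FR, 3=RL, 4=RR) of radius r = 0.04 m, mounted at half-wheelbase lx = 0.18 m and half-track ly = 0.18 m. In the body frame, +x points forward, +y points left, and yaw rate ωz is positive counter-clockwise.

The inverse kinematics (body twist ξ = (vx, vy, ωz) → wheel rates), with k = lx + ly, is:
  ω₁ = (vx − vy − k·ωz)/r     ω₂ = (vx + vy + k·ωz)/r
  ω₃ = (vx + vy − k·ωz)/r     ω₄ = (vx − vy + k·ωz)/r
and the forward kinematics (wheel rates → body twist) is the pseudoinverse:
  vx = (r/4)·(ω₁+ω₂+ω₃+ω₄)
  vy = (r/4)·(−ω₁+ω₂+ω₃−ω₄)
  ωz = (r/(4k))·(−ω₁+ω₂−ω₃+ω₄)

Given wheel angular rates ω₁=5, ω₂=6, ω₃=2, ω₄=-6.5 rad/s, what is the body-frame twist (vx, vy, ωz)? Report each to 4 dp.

k = lx + ly = 0.18 + 0.18 = 0.3600
ω₁+ω₂+ω₃+ω₄ = 6.5000  →  vx = (0.04/4)·6.5000 = 0.0650
−ω₁+ω₂+ω₃−ω₄ = 9.5000  →  vy = (0.04/4)·9.5000 = 0.0950
−ω₁+ω₂−ω₃+ω₄ = -7.5000  →  ωz = (0.04/1.4400)·-7.5000 = -0.2083

(0.0650, 0.0950, -0.2083)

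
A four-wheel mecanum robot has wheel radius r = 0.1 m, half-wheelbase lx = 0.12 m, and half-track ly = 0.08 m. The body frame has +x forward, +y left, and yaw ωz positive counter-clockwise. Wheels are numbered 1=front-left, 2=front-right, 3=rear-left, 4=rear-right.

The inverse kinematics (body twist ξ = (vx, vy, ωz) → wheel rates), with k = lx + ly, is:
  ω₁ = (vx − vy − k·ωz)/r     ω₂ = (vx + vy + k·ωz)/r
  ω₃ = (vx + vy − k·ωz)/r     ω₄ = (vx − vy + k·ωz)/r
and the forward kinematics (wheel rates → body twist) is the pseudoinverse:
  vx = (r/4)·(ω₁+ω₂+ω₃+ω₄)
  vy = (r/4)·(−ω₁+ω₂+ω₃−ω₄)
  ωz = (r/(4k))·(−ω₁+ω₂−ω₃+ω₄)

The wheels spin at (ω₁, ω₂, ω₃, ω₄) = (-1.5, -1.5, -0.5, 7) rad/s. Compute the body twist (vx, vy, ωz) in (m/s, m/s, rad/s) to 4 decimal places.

k = lx + ly = 0.12 + 0.08 = 0.2000
ω₁+ω₂+ω₃+ω₄ = 3.5000  →  vx = (0.1/4)·3.5000 = 0.0875
−ω₁+ω₂+ω₃−ω₄ = -7.5000  →  vy = (0.1/4)·-7.5000 = -0.1875
−ω₁+ω₂−ω₃+ω₄ = 7.5000  →  ωz = (0.1/0.8000)·7.5000 = 0.9375

(0.0875, -0.1875, 0.9375)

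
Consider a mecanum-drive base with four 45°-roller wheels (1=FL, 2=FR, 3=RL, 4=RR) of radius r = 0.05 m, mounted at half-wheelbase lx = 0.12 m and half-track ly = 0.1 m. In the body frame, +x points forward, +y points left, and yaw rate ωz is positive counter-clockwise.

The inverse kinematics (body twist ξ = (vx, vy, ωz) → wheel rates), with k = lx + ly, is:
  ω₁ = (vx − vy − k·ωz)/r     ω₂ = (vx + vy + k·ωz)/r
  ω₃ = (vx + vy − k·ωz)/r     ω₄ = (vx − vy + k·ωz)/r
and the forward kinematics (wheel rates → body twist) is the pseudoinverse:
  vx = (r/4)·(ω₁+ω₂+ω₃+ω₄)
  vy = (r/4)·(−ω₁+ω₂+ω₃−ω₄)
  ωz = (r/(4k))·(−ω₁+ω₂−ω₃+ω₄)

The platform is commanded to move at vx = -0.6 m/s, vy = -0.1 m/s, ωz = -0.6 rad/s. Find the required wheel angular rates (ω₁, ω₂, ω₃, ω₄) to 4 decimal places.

k = lx + ly = 0.12 + 0.1 = 0.2200;  k·ωz = 0.2200·-0.6 = -0.1320
ω₁ (FL) = (vx − vy − k·ωz)/r = -0.3680/0.05 = -7.3600
ω₂ (FR) = (vx + vy + k·ωz)/r = -0.8320/0.05 = -16.6400
ω₃ (RL) = (vx + vy − k·ωz)/r = -0.5680/0.05 = -11.3600
ω₄ (RR) = (vx − vy + k·ωz)/r = -0.6320/0.05 = -12.6400

(-7.3600, -16.6400, -11.3600, -12.6400)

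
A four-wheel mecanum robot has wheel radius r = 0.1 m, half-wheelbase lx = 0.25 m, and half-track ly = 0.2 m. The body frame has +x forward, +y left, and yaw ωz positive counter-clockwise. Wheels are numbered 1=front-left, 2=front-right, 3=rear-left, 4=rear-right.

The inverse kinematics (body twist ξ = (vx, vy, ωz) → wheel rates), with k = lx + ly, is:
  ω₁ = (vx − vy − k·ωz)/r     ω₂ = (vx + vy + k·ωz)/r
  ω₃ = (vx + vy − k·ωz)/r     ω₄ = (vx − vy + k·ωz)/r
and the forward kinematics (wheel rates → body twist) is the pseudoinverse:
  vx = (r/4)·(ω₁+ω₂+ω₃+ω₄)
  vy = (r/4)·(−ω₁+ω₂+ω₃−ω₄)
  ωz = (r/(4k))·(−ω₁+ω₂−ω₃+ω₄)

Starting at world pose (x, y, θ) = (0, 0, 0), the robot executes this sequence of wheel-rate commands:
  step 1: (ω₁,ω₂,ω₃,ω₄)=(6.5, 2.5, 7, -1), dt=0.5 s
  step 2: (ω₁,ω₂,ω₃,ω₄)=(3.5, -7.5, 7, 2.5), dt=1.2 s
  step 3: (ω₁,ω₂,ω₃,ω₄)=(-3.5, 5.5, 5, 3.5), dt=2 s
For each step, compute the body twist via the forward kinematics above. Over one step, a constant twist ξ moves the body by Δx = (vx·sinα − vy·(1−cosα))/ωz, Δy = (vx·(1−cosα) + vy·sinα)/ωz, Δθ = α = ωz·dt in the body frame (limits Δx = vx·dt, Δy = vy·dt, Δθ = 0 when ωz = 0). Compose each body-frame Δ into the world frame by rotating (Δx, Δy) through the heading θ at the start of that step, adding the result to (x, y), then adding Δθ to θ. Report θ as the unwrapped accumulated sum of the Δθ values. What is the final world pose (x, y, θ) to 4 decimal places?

(0.8678, -0.3416, -0.5333)

step 1: ξ=(vx,vy,ωz)=(0.3750, 0.1000, -0.6667), dt=0.5 → body Δ=(0.1923, 0.0181, -0.3333) → world pose (0.1923, 0.0181, -0.3333)
step 2: ξ=(vx,vy,ωz)=(0.1375, -0.1625, -0.8611), dt=1.2 → body Δ=(0.0451, -0.2400, -1.0333) → world pose (0.1564, -0.2234, -1.3667)
step 3: ξ=(vx,vy,ωz)=(0.2625, 0.2625, 0.4167), dt=2.0 → body Δ=(0.2599, 0.6727, 0.8333) → world pose (0.8678, -0.3416, -0.5333)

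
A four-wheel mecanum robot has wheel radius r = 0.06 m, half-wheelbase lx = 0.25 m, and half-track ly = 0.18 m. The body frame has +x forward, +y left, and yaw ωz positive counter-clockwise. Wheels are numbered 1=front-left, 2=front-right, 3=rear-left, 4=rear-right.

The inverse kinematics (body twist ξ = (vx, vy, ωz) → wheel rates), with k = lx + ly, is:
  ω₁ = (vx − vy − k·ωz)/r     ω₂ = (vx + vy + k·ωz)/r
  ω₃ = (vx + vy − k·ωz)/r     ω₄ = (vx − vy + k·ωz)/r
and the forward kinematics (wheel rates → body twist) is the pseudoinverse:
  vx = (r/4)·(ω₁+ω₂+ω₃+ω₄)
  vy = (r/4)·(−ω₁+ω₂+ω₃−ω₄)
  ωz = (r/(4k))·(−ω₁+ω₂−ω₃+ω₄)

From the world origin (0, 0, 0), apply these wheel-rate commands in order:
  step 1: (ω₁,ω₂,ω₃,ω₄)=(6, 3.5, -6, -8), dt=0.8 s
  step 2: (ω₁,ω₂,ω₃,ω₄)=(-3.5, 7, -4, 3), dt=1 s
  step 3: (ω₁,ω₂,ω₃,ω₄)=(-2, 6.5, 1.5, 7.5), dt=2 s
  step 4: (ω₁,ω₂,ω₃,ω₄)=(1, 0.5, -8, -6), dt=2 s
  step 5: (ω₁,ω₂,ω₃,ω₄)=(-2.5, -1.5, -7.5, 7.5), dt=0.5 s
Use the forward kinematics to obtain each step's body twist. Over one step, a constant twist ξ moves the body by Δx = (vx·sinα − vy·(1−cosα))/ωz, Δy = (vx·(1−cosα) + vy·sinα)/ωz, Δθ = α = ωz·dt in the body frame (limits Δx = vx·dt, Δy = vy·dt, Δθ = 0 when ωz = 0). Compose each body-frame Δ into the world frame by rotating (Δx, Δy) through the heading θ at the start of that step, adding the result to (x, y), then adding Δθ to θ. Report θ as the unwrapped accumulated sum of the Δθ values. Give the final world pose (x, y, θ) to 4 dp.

(0.3003, 0.0306, 1.8802)

step 1: ξ=(vx,vy,ωz)=(-0.0675, -0.0075, -0.1570), dt=0.8 → body Δ=(-0.0542, -0.0026, -0.1256) → world pose (-0.0542, -0.0026, -0.1256)
step 2: ξ=(vx,vy,ωz)=(0.0375, 0.0525, 0.6105), dt=1.0 → body Δ=(0.0197, 0.0604, 0.6105) → world pose (-0.0271, 0.0549, 0.4849)
step 3: ξ=(vx,vy,ωz)=(0.2025, 0.0375, 0.5058), dt=2.0 → body Δ=(0.3046, 0.2508, 1.0116) → world pose (0.1254, 0.4187, 1.4965)
step 4: ξ=(vx,vy,ωz)=(-0.1875, -0.0375, 0.0523), dt=2.0 → body Δ=(-0.3704, -0.0945, 0.1047) → world pose (0.1921, 0.0423, 1.6012)
step 5: ξ=(vx,vy,ωz)=(-0.0600, -0.2100, 0.5581), dt=0.5 → body Δ=(-0.0151, -0.1078, 0.2791) → world pose (0.3003, 0.0306, 1.8802)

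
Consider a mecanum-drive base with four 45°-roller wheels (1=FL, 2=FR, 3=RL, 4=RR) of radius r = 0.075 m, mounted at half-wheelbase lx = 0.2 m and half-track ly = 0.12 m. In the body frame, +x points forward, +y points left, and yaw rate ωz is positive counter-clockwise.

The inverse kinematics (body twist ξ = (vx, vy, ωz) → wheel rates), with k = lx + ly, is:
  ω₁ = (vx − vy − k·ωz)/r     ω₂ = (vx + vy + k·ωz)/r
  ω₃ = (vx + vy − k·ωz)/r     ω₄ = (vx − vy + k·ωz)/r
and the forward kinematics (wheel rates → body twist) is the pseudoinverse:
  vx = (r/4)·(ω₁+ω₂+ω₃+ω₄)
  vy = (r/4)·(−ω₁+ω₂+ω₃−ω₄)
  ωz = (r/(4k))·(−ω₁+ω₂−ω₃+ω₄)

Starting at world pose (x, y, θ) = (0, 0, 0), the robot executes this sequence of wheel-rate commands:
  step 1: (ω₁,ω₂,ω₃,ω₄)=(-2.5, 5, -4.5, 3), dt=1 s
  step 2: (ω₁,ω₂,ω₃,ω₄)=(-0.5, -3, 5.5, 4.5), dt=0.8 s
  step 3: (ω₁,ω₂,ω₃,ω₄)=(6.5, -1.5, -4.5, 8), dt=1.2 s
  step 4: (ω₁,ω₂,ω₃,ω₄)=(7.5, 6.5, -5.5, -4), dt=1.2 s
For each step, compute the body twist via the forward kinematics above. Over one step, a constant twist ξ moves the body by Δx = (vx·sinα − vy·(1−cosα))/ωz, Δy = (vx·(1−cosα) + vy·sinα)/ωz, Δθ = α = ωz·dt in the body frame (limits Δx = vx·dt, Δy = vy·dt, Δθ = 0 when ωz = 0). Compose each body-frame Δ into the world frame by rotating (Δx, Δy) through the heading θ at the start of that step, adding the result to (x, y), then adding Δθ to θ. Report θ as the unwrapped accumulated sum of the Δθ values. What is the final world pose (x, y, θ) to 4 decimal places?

(0.6742, -0.0278, 1.0664)

step 1: ξ=(vx,vy,ωz)=(0.0188, 0.0000, 0.8789), dt=1.0 → body Δ=(0.0164, 0.0077, 0.8789) → world pose (0.0164, 0.0077, 0.8789)
step 2: ξ=(vx,vy,ωz)=(0.1219, -0.0281, -0.2051), dt=0.8 → body Δ=(0.0952, -0.0304, -0.1641) → world pose (0.1006, 0.0617, 0.7148)
step 3: ξ=(vx,vy,ωz)=(0.1594, -0.3844, 0.2637), dt=1.2 → body Δ=(0.2604, -0.4236, 0.3164) → world pose (0.5749, -0.0875, 1.0312)
step 4: ξ=(vx,vy,ωz)=(0.0844, -0.0469, 0.0293), dt=1.2 → body Δ=(0.1022, -0.0545, 0.0352) → world pose (0.6742, -0.0278, 1.0664)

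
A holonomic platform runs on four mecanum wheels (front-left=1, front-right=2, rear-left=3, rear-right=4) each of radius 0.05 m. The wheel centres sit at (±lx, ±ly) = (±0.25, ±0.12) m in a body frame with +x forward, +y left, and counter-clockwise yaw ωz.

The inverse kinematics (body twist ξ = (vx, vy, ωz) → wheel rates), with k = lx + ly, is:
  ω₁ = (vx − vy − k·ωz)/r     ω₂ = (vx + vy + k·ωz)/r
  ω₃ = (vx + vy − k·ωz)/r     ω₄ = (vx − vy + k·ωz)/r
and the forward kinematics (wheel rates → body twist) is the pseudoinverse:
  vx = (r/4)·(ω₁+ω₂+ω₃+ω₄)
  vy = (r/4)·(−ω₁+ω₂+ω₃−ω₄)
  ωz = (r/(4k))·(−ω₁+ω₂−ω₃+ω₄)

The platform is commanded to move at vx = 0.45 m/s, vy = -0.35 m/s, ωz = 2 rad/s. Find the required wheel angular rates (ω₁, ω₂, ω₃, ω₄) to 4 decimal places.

(1.2000, 16.8000, -12.8000, 30.8000)

k = lx + ly = 0.25 + 0.12 = 0.3700;  k·ωz = 0.3700·2 = 0.7400
ω₁ (FL) = (vx − vy − k·ωz)/r = 0.0600/0.05 = 1.2000
ω₂ (FR) = (vx + vy + k·ωz)/r = 0.8400/0.05 = 16.8000
ω₃ (RL) = (vx + vy − k·ωz)/r = -0.6400/0.05 = -12.8000
ω₄ (RR) = (vx − vy + k·ωz)/r = 1.5400/0.05 = 30.8000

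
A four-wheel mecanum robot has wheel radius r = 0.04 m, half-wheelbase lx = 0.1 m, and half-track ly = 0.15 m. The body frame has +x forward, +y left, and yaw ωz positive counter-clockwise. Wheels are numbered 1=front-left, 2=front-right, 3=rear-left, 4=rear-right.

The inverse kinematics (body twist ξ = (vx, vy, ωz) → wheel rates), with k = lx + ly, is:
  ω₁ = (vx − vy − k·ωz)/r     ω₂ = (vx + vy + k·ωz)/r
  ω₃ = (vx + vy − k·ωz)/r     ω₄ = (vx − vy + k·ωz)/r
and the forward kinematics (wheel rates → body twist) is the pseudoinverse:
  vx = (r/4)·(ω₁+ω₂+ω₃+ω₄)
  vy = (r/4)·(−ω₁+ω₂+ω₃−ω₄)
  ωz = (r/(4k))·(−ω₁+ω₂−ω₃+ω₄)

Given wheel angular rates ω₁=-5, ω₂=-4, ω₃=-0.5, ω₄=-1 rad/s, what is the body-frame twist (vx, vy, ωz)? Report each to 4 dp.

k = lx + ly = 0.1 + 0.15 = 0.2500
ω₁+ω₂+ω₃+ω₄ = -10.5000  →  vx = (0.04/4)·-10.5000 = -0.1050
−ω₁+ω₂+ω₃−ω₄ = 1.5000  →  vy = (0.04/4)·1.5000 = 0.0150
−ω₁+ω₂−ω₃+ω₄ = 0.5000  →  ωz = (0.04/1.0000)·0.5000 = 0.0200

(-0.1050, 0.0150, 0.0200)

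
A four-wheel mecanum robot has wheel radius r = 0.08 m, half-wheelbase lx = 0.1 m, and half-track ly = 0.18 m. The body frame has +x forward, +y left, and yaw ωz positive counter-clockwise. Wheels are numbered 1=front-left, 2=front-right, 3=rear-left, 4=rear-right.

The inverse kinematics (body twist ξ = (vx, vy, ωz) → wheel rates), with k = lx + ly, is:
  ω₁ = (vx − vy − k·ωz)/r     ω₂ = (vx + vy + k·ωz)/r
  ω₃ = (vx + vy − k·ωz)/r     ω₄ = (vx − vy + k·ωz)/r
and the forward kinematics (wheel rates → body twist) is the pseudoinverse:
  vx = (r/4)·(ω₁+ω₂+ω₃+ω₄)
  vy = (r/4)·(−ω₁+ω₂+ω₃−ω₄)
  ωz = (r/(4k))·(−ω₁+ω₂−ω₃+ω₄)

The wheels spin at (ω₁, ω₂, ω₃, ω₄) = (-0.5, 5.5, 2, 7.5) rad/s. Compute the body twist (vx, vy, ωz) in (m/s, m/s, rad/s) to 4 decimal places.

k = lx + ly = 0.1 + 0.18 = 0.2800
ω₁+ω₂+ω₃+ω₄ = 14.5000  →  vx = (0.08/4)·14.5000 = 0.2900
−ω₁+ω₂+ω₃−ω₄ = 0.5000  →  vy = (0.08/4)·0.5000 = 0.0100
−ω₁+ω₂−ω₃+ω₄ = 11.5000  →  ωz = (0.08/1.1200)·11.5000 = 0.8214

(0.2900, 0.0100, 0.8214)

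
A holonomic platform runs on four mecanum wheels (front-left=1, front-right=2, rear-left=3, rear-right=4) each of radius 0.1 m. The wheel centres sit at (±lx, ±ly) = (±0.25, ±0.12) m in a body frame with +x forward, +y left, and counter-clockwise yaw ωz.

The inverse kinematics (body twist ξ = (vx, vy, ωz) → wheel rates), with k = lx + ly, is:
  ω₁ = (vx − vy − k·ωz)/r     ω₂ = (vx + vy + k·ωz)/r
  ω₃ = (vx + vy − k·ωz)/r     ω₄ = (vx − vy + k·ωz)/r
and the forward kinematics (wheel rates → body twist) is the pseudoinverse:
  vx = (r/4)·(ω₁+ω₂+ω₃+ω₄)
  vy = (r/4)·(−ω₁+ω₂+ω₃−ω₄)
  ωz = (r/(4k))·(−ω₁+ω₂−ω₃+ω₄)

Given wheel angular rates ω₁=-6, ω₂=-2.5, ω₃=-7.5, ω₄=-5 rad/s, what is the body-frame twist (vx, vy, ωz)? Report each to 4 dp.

(-0.5250, 0.0250, 0.4054)

k = lx + ly = 0.25 + 0.12 = 0.3700
ω₁+ω₂+ω₃+ω₄ = -21.0000  →  vx = (0.1/4)·-21.0000 = -0.5250
−ω₁+ω₂+ω₃−ω₄ = 1.0000  →  vy = (0.1/4)·1.0000 = 0.0250
−ω₁+ω₂−ω₃+ω₄ = 6.0000  →  ωz = (0.1/1.4800)·6.0000 = 0.4054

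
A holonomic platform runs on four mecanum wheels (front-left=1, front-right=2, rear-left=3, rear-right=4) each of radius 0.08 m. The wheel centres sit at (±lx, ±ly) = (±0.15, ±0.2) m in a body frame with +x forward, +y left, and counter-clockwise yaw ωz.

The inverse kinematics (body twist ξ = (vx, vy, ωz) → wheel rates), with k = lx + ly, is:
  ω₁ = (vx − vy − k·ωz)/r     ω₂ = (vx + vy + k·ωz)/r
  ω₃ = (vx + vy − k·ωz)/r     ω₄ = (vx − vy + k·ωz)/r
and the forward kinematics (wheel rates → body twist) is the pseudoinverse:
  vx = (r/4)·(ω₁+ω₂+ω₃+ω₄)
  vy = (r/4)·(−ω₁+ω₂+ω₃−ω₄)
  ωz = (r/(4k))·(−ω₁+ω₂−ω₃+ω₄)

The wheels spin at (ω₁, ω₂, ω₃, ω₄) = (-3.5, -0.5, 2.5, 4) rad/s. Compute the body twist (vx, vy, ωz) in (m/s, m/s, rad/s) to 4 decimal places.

(0.0500, 0.0300, 0.2571)

k = lx + ly = 0.15 + 0.2 = 0.3500
ω₁+ω₂+ω₃+ω₄ = 2.5000  →  vx = (0.08/4)·2.5000 = 0.0500
−ω₁+ω₂+ω₃−ω₄ = 1.5000  →  vy = (0.08/4)·1.5000 = 0.0300
−ω₁+ω₂−ω₃+ω₄ = 4.5000  →  ωz = (0.08/1.4000)·4.5000 = 0.2571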